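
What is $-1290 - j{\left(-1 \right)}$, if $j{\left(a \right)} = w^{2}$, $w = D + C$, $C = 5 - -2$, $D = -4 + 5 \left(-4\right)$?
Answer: $-1579$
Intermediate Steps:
$D = -24$ ($D = -4 - 20 = -24$)
$C = 7$ ($C = 5 + 2 = 7$)
$w = -17$ ($w = -24 + 7 = -17$)
$j{\left(a \right)} = 289$ ($j{\left(a \right)} = \left(-17\right)^{2} = 289$)
$-1290 - j{\left(-1 \right)} = -1290 - 289 = -1579$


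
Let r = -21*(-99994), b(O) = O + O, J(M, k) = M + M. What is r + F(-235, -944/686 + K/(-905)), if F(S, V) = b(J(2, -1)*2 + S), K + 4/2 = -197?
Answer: 2099420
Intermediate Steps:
K = -199 (K = -2 - 197 = -199)
J(M, k) = 2*M
b(O) = 2*O
F(S, V) = 16 + 2*S (F(S, V) = 2*((2*2)*2 + S) = 2*(4*2 + S) = 2*(8 + S) = 16 + 2*S)
r = 2099874
r + F(-235, -944/686 + K/(-905)) = 2099874 + (16 + 2*(-235)) = 2099874 + (16 - 470) = 2099874 - 454 = 2099420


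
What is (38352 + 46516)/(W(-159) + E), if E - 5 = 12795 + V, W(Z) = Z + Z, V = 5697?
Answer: 1732/371 ≈ 4.6685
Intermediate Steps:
W(Z) = 2*Z
E = 18497 (E = 5 + (12795 + 5697) = 5 + 18492 = 18497)
(38352 + 46516)/(W(-159) + E) = (38352 + 46516)/(2*(-159) + 18497) = 84868/(-318 + 18497) = 84868/18179 = 84868*(1/18179) = 1732/371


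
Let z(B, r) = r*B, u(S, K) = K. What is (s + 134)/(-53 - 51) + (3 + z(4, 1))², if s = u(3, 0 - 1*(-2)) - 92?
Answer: 1263/26 ≈ 48.577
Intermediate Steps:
z(B, r) = B*r
s = -90 (s = (0 - 1*(-2)) - 92 = (0 + 2) - 92 = 2 - 92 = -90)
(s + 134)/(-53 - 51) + (3 + z(4, 1))² = (-90 + 134)/(-53 - 51) + (3 + 4*1)² = 44/(-104) + (3 + 4)² = 44*(-1/104) + 7² = -11/26 + 49 = 1263/26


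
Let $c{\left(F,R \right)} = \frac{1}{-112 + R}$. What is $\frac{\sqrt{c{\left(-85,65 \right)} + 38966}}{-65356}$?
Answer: $- \frac{3 \sqrt{9563983}}{3071732} \approx -0.0030203$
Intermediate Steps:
$\frac{\sqrt{c{\left(-85,65 \right)} + 38966}}{-65356} = \frac{\sqrt{\frac{1}{-112 + 65} + 38966}}{-65356} = \sqrt{\frac{1}{-47} + 38966} \left(- \frac{1}{65356}\right) = \sqrt{- \frac{1}{47} + 38966} \left(- \frac{1}{65356}\right) = \sqrt{\frac{1831401}{47}} \left(- \frac{1}{65356}\right) = \frac{3 \sqrt{9563983}}{47} \left(- \frac{1}{65356}\right) = - \frac{3 \sqrt{9563983}}{3071732}$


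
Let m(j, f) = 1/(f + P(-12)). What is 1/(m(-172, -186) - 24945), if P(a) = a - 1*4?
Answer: -202/5038891 ≈ -4.0088e-5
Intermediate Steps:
P(a) = -4 + a (P(a) = a - 4 = -4 + a)
m(j, f) = 1/(-16 + f) (m(j, f) = 1/(f + (-4 - 12)) = 1/(f - 16) = 1/(-16 + f))
1/(m(-172, -186) - 24945) = 1/(1/(-16 - 186) - 24945) = 1/(1/(-202) - 24945) = 1/(-1/202 - 24945) = 1/(-5038891/202) = -202/5038891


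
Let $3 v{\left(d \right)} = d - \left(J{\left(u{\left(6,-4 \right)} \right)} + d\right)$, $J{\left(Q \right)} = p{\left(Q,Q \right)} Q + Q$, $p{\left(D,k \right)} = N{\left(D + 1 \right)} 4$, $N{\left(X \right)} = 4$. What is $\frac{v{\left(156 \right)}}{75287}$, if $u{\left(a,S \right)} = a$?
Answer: $- \frac{34}{75287} \approx -0.00045161$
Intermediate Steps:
$p{\left(D,k \right)} = 16$ ($p{\left(D,k \right)} = 4 \cdot 4 = 16$)
$J{\left(Q \right)} = 17 Q$ ($J{\left(Q \right)} = 16 Q + Q = 17 Q$)
$v{\left(d \right)} = -34$ ($v{\left(d \right)} = \frac{d - \left(17 \cdot 6 + d\right)}{3} = \frac{d - \left(102 + d\right)}{3} = \frac{1}{3} \left(-102\right) = -34$)
$\frac{v{\left(156 \right)}}{75287} = - \frac{34}{75287}$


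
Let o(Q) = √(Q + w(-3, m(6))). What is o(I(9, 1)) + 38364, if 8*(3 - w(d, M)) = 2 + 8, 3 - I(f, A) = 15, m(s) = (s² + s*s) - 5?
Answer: 38364 + I*√41/2 ≈ 38364.0 + 3.2016*I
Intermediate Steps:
m(s) = -5 + 2*s² (m(s) = (s² + s²) - 5 = 2*s² - 5 = -5 + 2*s²)
I(f, A) = -12 (I(f, A) = 3 - 1*15 = 3 - 15 = -12)
w(d, M) = 7/4 (w(d, M) = 3 - (2 + 8)/8 = 3 - ⅛*10 = 3 - 5/4 = 7/4)
o(Q) = √(7/4 + Q) (o(Q) = √(Q + 7/4) = √(7/4 + Q))
o(I(9, 1)) + 38364 = √(7 + 4*(-12))/2 + 38364 = √(7 - 48)/2 + 38364 = √(-41)/2 + 38364 = (I*√41)/2 + 38364 = I*√41/2 + 38364 = 38364 + I*√41/2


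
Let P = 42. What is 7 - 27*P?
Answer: -1127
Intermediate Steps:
7 - 27*P = 7 - 27*42 = 7 - 1134 = -1127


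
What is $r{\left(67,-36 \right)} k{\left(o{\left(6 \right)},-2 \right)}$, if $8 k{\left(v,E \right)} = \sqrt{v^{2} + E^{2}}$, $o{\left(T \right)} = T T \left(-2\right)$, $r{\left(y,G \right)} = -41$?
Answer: $- \frac{41 \sqrt{1297}}{4} \approx -369.14$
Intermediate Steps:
$o{\left(T \right)} = - 2 T^{2}$ ($o{\left(T \right)} = T^{2} \left(-2\right) = - 2 T^{2}$)
$k{\left(v,E \right)} = \frac{\sqrt{E^{2} + v^{2}}}{8}$ ($k{\left(v,E \right)} = \frac{\sqrt{v^{2} + E^{2}}}{8} = \frac{\sqrt{E^{2} + v^{2}}}{8}$)
$r{\left(67,-36 \right)} k{\left(o{\left(6 \right)},-2 \right)} = - 41 \frac{\sqrt{\left(-2\right)^{2} + \left(- 2 \cdot 6^{2}\right)^{2}}}{8} = - 41 \frac{\sqrt{4 + \left(\left(-2\right) 36\right)^{2}}}{8} = - 41 \frac{\sqrt{4 + \left(-72\right)^{2}}}{8} = - 41 \frac{\sqrt{4 + 5184}}{8} = - 41 \frac{\sqrt{5188}}{8} = - 41 \frac{2 \sqrt{1297}}{8} = - 41 \frac{\sqrt{1297}}{4} = - \frac{41 \sqrt{1297}}{4}$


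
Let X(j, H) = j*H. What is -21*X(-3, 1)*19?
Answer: 1197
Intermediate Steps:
X(j, H) = H*j
-21*X(-3, 1)*19 = -21*(-3)*19 = 63*19 = 1197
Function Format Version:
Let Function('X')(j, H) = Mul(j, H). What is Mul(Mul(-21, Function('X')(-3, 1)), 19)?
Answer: 1197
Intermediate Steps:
Function('X')(j, H) = Mul(H, j)
Mul(Mul(-21, Function('X')(-3, 1)), 19) = Mul(Mul(-21, Mul(1, -3)), 19) = Mul(Mul(-21, -3), 19) = Mul(63, 19) = 1197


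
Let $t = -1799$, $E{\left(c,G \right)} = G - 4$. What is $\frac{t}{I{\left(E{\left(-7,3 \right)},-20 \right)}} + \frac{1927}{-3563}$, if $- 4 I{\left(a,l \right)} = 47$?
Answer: $\frac{25548779}{167461} \approx 152.57$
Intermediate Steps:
$E{\left(c,G \right)} = -4 + G$ ($E{\left(c,G \right)} = G - 4 = -4 + G$)
$I{\left(a,l \right)} = - \frac{47}{4}$ ($I{\left(a,l \right)} = \left(- \frac{1}{4}\right) 47 = - \frac{47}{4}$)
$\frac{t}{I{\left(E{\left(-7,3 \right)},-20 \right)}} + \frac{1927}{-3563} = - \frac{1799}{- \frac{47}{4}} + \frac{1927}{-3563} = \left(-1799\right) \left(- \frac{4}{47}\right) + 1927 \left(- \frac{1}{3563}\right) = \frac{7196}{47} - \frac{1927}{3563} = \frac{25548779}{167461}$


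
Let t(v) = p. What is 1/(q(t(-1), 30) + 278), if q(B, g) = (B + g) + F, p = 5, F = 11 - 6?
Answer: 1/318 ≈ 0.0031447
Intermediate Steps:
F = 5
t(v) = 5
q(B, g) = 5 + B + g (q(B, g) = (B + g) + 5 = 5 + B + g)
1/(q(t(-1), 30) + 278) = 1/((5 + 5 + 30) + 278) = 1/(40 + 278) = 1/318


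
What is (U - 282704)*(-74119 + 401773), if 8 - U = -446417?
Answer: 53643840534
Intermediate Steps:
U = 446425 (U = 8 - 1*(-446417) = 8 + 446417 = 446425)
(U - 282704)*(-74119 + 401773) = (446425 - 282704)*(-74119 + 401773) = 163721*327654 = 53643840534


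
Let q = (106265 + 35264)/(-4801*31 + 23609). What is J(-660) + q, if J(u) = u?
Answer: -82788049/125222 ≈ -661.13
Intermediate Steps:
q = -141529/125222 (q = 141529/(-148831 + 23609) = 141529/(-125222) = 141529*(-1/125222) = -141529/125222 ≈ -1.1302)
J(-660) + q = -660 - 141529/125222 = -82788049/125222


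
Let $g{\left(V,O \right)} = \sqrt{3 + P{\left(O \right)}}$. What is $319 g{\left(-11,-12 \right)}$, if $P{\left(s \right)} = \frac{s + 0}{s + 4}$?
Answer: $\frac{957 \sqrt{2}}{2} \approx 676.7$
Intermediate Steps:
$P{\left(s \right)} = \frac{s}{4 + s}$
$g{\left(V,O \right)} = \sqrt{3 + \frac{O}{4 + O}}$
$319 g{\left(-11,-12 \right)} = 319 \cdot 2 \sqrt{\frac{3 - 12}{4 - 12}} = 319 \cdot 2 \sqrt{\frac{1}{-8} \left(-9\right)} = 319 \cdot 2 \sqrt{\left(- \frac{1}{8}\right) \left(-9\right)} = 319 \cdot 2 \sqrt{\frac{9}{8}} = 319 \cdot 2 \frac{3 \sqrt{2}}{4} = 319 \frac{3 \sqrt{2}}{2} = \frac{957 \sqrt{2}}{2}$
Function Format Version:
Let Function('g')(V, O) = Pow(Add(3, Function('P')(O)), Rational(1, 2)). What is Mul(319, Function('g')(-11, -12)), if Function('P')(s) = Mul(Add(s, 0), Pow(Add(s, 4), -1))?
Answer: Mul(Rational(957, 2), Pow(2, Rational(1, 2))) ≈ 676.70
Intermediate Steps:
Function('P')(s) = Mul(s, Pow(Add(4, s), -1))
Function('g')(V, O) = Pow(Add(3, Mul(O, Pow(Add(4, O), -1))), Rational(1, 2))
Mul(319, Function('g')(-11, -12)) = Mul(319, Mul(2, Pow(Mul(Pow(Add(4, -12), -1), Add(3, -12)), Rational(1, 2)))) = Mul(319, Mul(2, Pow(Mul(Pow(-8, -1), -9), Rational(1, 2)))) = Mul(319, Mul(2, Pow(Mul(Rational(-1, 8), -9), Rational(1, 2)))) = Mul(319, Mul(2, Pow(Rational(9, 8), Rational(1, 2)))) = Mul(319, Mul(2, Mul(Rational(3, 4), Pow(2, Rational(1, 2))))) = Mul(319, Mul(Rational(3, 2), Pow(2, Rational(1, 2)))) = Mul(Rational(957, 2), Pow(2, Rational(1, 2)))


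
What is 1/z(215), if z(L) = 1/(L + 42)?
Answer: 257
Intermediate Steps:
z(L) = 1/(42 + L)
1/z(215) = 1/(1/(42 + 215)) = 1/(1/257) = 257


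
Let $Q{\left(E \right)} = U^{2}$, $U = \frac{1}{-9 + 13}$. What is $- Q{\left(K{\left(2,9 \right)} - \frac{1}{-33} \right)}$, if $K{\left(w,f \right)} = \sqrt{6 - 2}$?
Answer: $- \frac{1}{16} \approx -0.0625$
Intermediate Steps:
$K{\left(w,f \right)} = 2$ ($K{\left(w,f \right)} = \sqrt{4} = 2$)
$U = \frac{1}{4} \approx 0.25$
$Q{\left(E \right)} = \frac{1}{16}$ ($Q{\left(E \right)} = \left(\frac{1}{4}\right)^{2} = \frac{1}{16}$)
$- Q{\left(K{\left(2,9 \right)} - \frac{1}{-33} \right)} = \left(-1\right) \frac{1}{16} = - \frac{1}{16}$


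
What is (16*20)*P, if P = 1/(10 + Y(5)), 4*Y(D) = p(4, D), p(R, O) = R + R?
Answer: 80/3 ≈ 26.667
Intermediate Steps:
p(R, O) = 2*R
Y(D) = 2 (Y(D) = (2*4)/4 = (1/4)*8 = 2)
P = 1/12 (P = 1/(10 + 2) = 1/12 ≈ 0.083333)
(16*20)*P = (16*20)*(1/12) = 320*(1/12) = 80/3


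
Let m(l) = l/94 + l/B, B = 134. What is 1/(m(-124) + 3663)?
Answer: 3149/11527719 ≈ 0.00027317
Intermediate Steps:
m(l) = 57*l/3149 (m(l) = l/94 + l/134 = 57*l/3149)
1/(m(-124) + 3663) = 1/((57/3149)*(-124) + 3663) = 1/(-7068/3149 + 3663) = 1/(11527719/3149) = 3149/11527719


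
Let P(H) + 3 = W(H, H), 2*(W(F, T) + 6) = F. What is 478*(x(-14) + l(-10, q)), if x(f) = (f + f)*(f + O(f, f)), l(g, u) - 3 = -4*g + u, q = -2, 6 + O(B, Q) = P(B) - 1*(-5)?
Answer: 434502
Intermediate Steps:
W(F, T) = -6 + F/2
P(H) = -9 + H/2 (P(H) = -3 + (-6 + H/2) = -9 + H/2)
O(B, Q) = -10 + B/2 (O(B, Q) = -6 + ((-9 + B/2) - 1*(-5)) = -6 + ((-9 + B/2) + 5) = -6 + (-4 + B/2) = -10 + B/2)
l(g, u) = 3 + u - 4*g (l(g, u) = 3 + (-4*g + u) = 3 + (u - 4*g) = 3 + u - 4*g)
x(f) = 2*f*(-10 + 3*f/2) (x(f) = (f + f)*(f + (-10 + f/2)) = (2*f)*(-10 + 3*f/2) = 2*f*(-10 + 3*f/2))
478*(x(-14) + l(-10, q)) = 478*(-14*(-20 + 3*(-14)) + (3 - 2 - 4*(-10))) = 478*(-14*(-20 - 42) + (3 - 2 + 40)) = 478*(-14*(-62) + 41) = 478*(868 + 41) = 478*909 = 434502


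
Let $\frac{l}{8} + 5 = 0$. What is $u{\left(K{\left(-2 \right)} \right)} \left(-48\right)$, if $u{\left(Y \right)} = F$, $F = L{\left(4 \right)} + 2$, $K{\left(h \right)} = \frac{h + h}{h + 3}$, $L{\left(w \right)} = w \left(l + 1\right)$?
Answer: $7392$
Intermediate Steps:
$l = -40$ ($l = -40 + 8 \cdot 0 = -40 + 0 = -40$)
$L{\left(w \right)} = - 39 w$ ($L{\left(w \right)} = w \left(-40 + 1\right) = w \left(-39\right) = - 39 w$)
$K{\left(h \right)} = \frac{2 h}{3 + h}$
$F = -154$ ($F = \left(-39\right) 4 + 2 = -156 + 2 = -154$)
$u{\left(Y \right)} = -154$
$u{\left(K{\left(-2 \right)} \right)} \left(-48\right) = \left(-154\right) \left(-48\right) = 7392$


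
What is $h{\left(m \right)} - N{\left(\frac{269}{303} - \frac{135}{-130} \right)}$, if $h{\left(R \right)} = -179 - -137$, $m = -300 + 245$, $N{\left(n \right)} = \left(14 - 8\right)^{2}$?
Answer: $-78$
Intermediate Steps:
$N{\left(n \right)} = 36$ ($N{\left(n \right)} = 6^{2} = 36$)
$m = -55$
$h{\left(R \right)} = -42$ ($h{\left(R \right)} = -179 + 137 = -42$)
$h{\left(m \right)} - N{\left(\frac{269}{303} - \frac{135}{-130} \right)} = -42 - 36 = -78$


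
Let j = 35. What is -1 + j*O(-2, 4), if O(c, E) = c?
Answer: -71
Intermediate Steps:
-1 + j*O(-2, 4) = -1 + 35*(-2) = -1 - 70 = -71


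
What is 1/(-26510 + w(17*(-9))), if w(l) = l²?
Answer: -1/3101 ≈ -0.00032248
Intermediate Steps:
1/(-26510 + w(17*(-9))) = 1/(-26510 + (17*(-9))²) = 1/(-26510 + (-153)²) = 1/(-26510 + 23409) = 1/(-3101) = -1/3101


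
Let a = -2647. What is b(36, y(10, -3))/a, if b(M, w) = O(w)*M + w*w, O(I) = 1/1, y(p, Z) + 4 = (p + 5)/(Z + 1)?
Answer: -673/10588 ≈ -0.063563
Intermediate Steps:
y(p, Z) = -4 + (5 + p)/(1 + Z) (y(p, Z) = -4 + (p + 5)/(Z + 1) = -4 + (5 + p)/(1 + Z))
O(I) = 1 (O(I) = 1*1 = 1)
b(M, w) = M + w² (b(M, w) = 1*M + w*w = M + w²)
b(36, y(10, -3))/a = (36 + ((1 + 10 - 4*(-3))/(1 - 3))²)/(-2647) = (36 + ((1 + 10 + 12)/(-2))²)*(-1/2647) = (36 + (-½*23)²)*(-1/2647) = (36 + (-23/2)²)*(-1/2647) = (36 + 529/4)*(-1/2647) = (673/4)*(-1/2647) = -673/10588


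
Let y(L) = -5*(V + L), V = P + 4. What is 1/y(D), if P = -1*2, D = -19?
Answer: 1/85 ≈ 0.011765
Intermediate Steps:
P = -2
V = 2 (V = -2 + 4 = 2)
y(L) = -10 - 5*L (y(L) = -5*(2 + L) = -10 - 5*L)
1/y(D) = 1/(-10 - 5*(-19)) = 1/(-10 + 95) = 1/85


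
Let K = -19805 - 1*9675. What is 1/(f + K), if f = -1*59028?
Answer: -1/88508 ≈ -1.1298e-5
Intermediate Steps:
f = -59028
K = -29480 (K = -19805 - 9675 = -29480)
1/(f + K) = 1/(-59028 - 29480) = 1/(-88508) = -1/88508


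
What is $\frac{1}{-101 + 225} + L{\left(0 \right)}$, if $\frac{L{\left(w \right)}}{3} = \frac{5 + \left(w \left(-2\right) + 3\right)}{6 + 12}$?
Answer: $\frac{499}{372} \approx 1.3414$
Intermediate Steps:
$L{\left(w \right)} = \frac{4}{3} - \frac{w}{3}$ ($L{\left(w \right)} = 3 \frac{5 + \left(w \left(-2\right) + 3\right)}{6 + 12} = 3 \frac{5 - \left(-3 + 2 w\right)}{18} = 3 \left(5 - \left(-3 + 2 w\right)\right) \frac{1}{18} = 3 \left(8 - 2 w\right) \frac{1}{18} = 3 \left(\frac{4}{9} - \frac{w}{9}\right) = \frac{4}{3} - \frac{w}{3}$)
$\frac{1}{-101 + 225} + L{\left(0 \right)} = \frac{1}{-101 + 225} + \left(\frac{4}{3} - 0\right) = \frac{1}{124} + \left(\frac{4}{3} + 0\right) = \frac{1}{124} + \frac{4}{3} = \frac{499}{372}$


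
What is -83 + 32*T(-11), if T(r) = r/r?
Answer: -51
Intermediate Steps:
T(r) = 1
-83 + 32*T(-11) = -83 + 32*1 = -83 + 32 = -51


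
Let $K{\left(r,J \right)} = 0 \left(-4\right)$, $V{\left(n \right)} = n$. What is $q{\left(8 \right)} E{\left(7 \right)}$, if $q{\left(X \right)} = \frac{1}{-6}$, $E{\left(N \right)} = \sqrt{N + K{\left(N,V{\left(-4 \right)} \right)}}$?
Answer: $- \frac{\sqrt{7}}{6} \approx -0.44096$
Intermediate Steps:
$K{\left(r,J \right)} = 0$
$E{\left(N \right)} = \sqrt{N}$ ($E{\left(N \right)} = \sqrt{N + 0} = \sqrt{N}$)
$q{\left(X \right)} = - \frac{1}{6}$
$q{\left(8 \right)} E{\left(7 \right)} = - \frac{\sqrt{7}}{6}$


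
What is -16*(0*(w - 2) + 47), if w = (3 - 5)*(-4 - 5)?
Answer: -752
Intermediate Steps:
w = 18 (w = -2*(-9) = 18)
-16*(0*(w - 2) + 47) = -16*(0*(18 - 2) + 47) = -16*(0*16 + 47) = -16*(0 + 47) = -16*47 = -752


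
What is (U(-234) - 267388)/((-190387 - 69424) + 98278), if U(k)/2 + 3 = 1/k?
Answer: 31285099/18899361 ≈ 1.6554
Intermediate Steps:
U(k) = -6 + 2/k
(U(-234) - 267388)/((-190387 - 69424) + 98278) = ((-6 + 2/(-234)) - 267388)/((-190387 - 69424) + 98278) = ((-6 + 2*(-1/234)) - 267388)/(-259811 + 98278) = ((-6 - 1/117) - 267388)/(-161533) = (-703/117 - 267388)*(-1/161533) = -31285099/117*(-1/161533) = 31285099/18899361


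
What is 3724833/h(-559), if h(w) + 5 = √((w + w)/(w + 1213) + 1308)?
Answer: 6090101955/418982 + 3724833*√139680339/418982 ≈ 1.1961e+5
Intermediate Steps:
h(w) = -5 + √(1308 + 2*w/(1213 + w)) (h(w) = -5 + √((w + w)/(w + 1213) + 1308) = -5 + √((2*w)/(1213 + w) + 1308) = -5 + √(2*w/(1213 + w) + 1308) = -5 + √(1308 + 2*w/(1213 + w)))
3724833/h(-559) = 3724833/(-5 + √2*√((793302 + 655*(-559))/(1213 - 559))) = 3724833/(-5 + √2*√((793302 - 366145)/654)) = 3724833/(-5 + √2*√((1/654)*427157)) = 3724833/(-5 + √2*√(427157/654)) = 3724833/(-5 + √2*(√279360678/654)) = 3724833/(-5 + √139680339/327)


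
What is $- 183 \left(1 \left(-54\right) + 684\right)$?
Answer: $-115290$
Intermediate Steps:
$- 183 \left(1 \left(-54\right) + 684\right) = - 183 \left(-54 + 684\right) = \left(-183\right) 630 = -115290$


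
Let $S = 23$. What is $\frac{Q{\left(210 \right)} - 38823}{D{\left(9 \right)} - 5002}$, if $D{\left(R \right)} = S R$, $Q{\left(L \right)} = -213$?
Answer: $\frac{39036}{4795} \approx 8.141$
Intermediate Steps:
$D{\left(R \right)} = 23 R$
$\frac{Q{\left(210 \right)} - 38823}{D{\left(9 \right)} - 5002} = \frac{-213 - 38823}{23 \cdot 9 - 5002} = - \frac{39036}{207 - 5002} = - \frac{39036}{-4795} = \left(-39036\right) \left(- \frac{1}{4795}\right) = \frac{39036}{4795}$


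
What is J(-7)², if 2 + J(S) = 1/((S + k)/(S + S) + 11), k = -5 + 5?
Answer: 1936/529 ≈ 3.6597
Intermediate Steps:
k = 0
J(S) = -44/23 (J(S) = -2 + 1/((S + 0)/(S + S) + 11) = -2 + 1/(S/((2*S)) + 11) = -2 + 1/(S*(1/(2*S)) + 11) = -2 + 1/(½ + 11) = -2 + 1/(23/2) = -2 + 2/23 = -44/23)
J(-7)² = (-44/23)² = 1936/529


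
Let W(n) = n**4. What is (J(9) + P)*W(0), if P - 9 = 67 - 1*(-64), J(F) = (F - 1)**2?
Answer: 0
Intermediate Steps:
J(F) = (-1 + F)**2
P = 140 (P = 9 + (67 - 1*(-64)) = 9 + (67 + 64) = 9 + 131 = 140)
(J(9) + P)*W(0) = ((-1 + 9)**2 + 140)*0**4 = (8**2 + 140)*0 = (64 + 140)*0 = 204*0 = 0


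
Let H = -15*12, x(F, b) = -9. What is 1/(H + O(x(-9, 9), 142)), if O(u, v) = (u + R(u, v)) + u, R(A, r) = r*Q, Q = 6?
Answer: 1/654 ≈ 0.0015291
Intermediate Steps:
R(A, r) = 6*r (R(A, r) = r*6 = 6*r)
O(u, v) = 2*u + 6*v (O(u, v) = (u + 6*v) + u = 2*u + 6*v)
H = -180
1/(H + O(x(-9, 9), 142)) = 1/(-180 + (2*(-9) + 6*142)) = 1/(-180 + (-18 + 852)) = 1/(-180 + 834) = 1/654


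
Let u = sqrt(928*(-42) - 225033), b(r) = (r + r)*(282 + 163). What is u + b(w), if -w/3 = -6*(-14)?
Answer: -224280 + I*sqrt(264009) ≈ -2.2428e+5 + 513.82*I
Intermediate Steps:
w = -252 (w = -(-18)*(-14) = -3*84 = -252)
b(r) = 890*r (b(r) = (2*r)*445 = 890*r)
u = I*sqrt(264009) (u = sqrt(-38976 - 225033) = sqrt(-264009) = I*sqrt(264009) ≈ 513.82*I)
u + b(w) = I*sqrt(264009) + 890*(-252) = I*sqrt(264009) - 224280 = -224280 + I*sqrt(264009)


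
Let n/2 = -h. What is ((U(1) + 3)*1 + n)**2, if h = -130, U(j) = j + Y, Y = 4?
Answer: 71824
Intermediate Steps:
U(j) = 4 + j (U(j) = j + 4 = 4 + j)
n = 260 (n = 2*(-1*(-130)) = 2*130 = 260)
((U(1) + 3)*1 + n)**2 = (((4 + 1) + 3)*1 + 260)**2 = ((5 + 3)*1 + 260)**2 = (8*1 + 260)**2 = (8 + 260)**2 = 268**2 = 71824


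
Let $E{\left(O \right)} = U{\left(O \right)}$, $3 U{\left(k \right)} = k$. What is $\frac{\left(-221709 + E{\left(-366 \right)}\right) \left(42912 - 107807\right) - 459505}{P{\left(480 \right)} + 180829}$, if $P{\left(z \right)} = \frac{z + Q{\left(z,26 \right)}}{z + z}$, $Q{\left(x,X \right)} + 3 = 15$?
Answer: $\frac{1151621059200}{14466361} \approx 79607.0$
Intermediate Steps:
$U{\left(k \right)} = \frac{k}{3}$
$E{\left(O \right)} = \frac{O}{3}$
$Q{\left(x,X \right)} = 12$ ($Q{\left(x,X \right)} = -3 + 15 = 12$)
$P{\left(z \right)} = \frac{12 + z}{2 z}$ ($P{\left(z \right)} = \frac{z + 12}{z + z} = \frac{12 + z}{2 z}$)
$\frac{\left(-221709 + E{\left(-366 \right)}\right) \left(42912 - 107807\right) - 459505}{P{\left(480 \right)} + 180829} = \frac{\left(-221709 + \frac{1}{3} \left(-366\right)\right) \left(42912 - 107807\right) - 459505}{\frac{12 + 480}{2 \cdot 480} + 180829} = \frac{\left(-221709 - 122\right) \left(-64895\right) - 459505}{\frac{1}{2} \cdot \frac{1}{480} \cdot 492 + 180829} = \frac{\left(-221831\right) \left(-64895\right) - 459505}{\frac{41}{80} + 180829} = \frac{14395722745 - 459505}{\frac{14466361}{80}} = 14395263240 \cdot \frac{80}{14466361} = \frac{1151621059200}{14466361}$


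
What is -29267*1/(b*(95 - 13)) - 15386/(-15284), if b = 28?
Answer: -14713949/1253288 ≈ -11.740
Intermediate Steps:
-29267*1/(b*(95 - 13)) - 15386/(-15284) = -29267*1/(28*(95 - 13)) - 15386/(-15284) = -29267/(82*28) - 15386*(-1/15284) = -29267/2296 + 7693/7642 = -29267*1/2296 + 7693/7642 = -4181/328 + 7693/7642 = -14713949/1253288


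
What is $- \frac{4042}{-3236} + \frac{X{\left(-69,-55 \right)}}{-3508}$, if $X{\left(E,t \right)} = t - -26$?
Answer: $\frac{3568295}{2837972} \approx 1.2573$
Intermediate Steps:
$X{\left(E,t \right)} = 26 + t$ ($X{\left(E,t \right)} = t + 26 = 26 + t$)
$- \frac{4042}{-3236} + \frac{X{\left(-69,-55 \right)}}{-3508} = - \frac{4042}{-3236} + \frac{26 - 55}{-3508} = \left(-4042\right) \left(- \frac{1}{3236}\right) - - \frac{29}{3508} = \frac{2021}{1618} + \frac{29}{3508} = \frac{3568295}{2837972}$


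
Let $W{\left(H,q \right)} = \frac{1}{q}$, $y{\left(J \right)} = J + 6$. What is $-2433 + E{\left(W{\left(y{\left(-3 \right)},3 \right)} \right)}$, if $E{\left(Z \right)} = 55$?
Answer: $-2378$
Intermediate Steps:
$y{\left(J \right)} = 6 + J$
$-2433 + E{\left(W{\left(y{\left(-3 \right)},3 \right)} \right)} = -2433 + 55 = -2378$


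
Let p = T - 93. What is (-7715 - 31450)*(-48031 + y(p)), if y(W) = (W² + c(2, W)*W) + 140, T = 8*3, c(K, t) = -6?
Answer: 1672972140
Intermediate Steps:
T = 24
p = -69 (p = 24 - 93 = -69)
y(W) = 140 + W² - 6*W (y(W) = (W² - 6*W) + 140 = 140 + W² - 6*W)
(-7715 - 31450)*(-48031 + y(p)) = (-7715 - 31450)*(-48031 + (140 + (-69)² - 6*(-69))) = -39165*(-48031 + (140 + 4761 + 414)) = -39165*(-48031 + 5315) = -39165*(-42716) = 1672972140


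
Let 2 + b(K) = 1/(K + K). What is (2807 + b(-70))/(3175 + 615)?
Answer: 392699/530600 ≈ 0.74010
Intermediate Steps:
b(K) = -2 + 1/(2*K) (b(K) = -2 + 1/(K + K) = -2 + 1/(2*K))
(2807 + b(-70))/(3175 + 615) = (2807 + (-2 + (1/2)/(-70)))/(3175 + 615) = (2807 + (-2 + (1/2)*(-1/70)))/3790 = (2807 + (-2 - 1/140))*(1/3790) = (2807 - 281/140)*(1/3790) = (392699/140)*(1/3790) = 392699/530600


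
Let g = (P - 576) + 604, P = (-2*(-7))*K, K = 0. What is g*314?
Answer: 8792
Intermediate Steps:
P = 0 (P = -2*(-7)*0 = 14*0 = 0)
g = 28 (g = (0 - 576) + 604 = -576 + 604 = 28)
g*314 = 28*314 = 8792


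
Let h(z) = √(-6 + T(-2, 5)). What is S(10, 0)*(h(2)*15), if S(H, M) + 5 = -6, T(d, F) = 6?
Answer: 0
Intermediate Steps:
h(z) = 0 (h(z) = √(-6 + 6) = √0 = 0)
S(H, M) = -11 (S(H, M) = -5 - 6 = -11)
S(10, 0)*(h(2)*15) = -0*15 = -11*0 = 0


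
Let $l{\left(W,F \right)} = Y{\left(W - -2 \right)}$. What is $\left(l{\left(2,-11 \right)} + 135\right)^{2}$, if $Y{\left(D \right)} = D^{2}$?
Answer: $22801$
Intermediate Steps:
$l{\left(W,F \right)} = \left(2 + W\right)^{2}$ ($l{\left(W,F \right)} = \left(W - -2\right)^{2} = \left(W + 2\right)^{2} = \left(2 + W\right)^{2}$)
$\left(l{\left(2,-11 \right)} + 135\right)^{2} = \left(\left(2 + 2\right)^{2} + 135\right)^{2} = \left(4^{2} + 135\right)^{2} = \left(16 + 135\right)^{2} = 151^{2} = 22801$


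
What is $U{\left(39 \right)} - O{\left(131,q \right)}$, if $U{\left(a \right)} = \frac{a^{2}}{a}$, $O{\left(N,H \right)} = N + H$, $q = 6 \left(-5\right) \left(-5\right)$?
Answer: $-242$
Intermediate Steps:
$q = 150$ ($q = \left(-30\right) \left(-5\right) = 150$)
$O{\left(N,H \right)} = H + N$
$U{\left(a \right)} = a$
$U{\left(39 \right)} - O{\left(131,q \right)} = 39 - \left(150 + 131\right) = 39 - 281 = -242$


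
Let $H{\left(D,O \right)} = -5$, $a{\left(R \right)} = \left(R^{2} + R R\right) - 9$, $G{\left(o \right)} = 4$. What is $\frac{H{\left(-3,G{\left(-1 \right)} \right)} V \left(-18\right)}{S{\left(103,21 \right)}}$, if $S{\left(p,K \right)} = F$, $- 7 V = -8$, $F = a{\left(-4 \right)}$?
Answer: $\frac{720}{161} \approx 4.472$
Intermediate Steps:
$a{\left(R \right)} = -9 + 2 R^{2}$ ($a{\left(R \right)} = \left(R^{2} + R^{2}\right) - 9 = 2 R^{2} - 9 = -9 + 2 R^{2}$)
$F = 23$ ($F = -9 + 2 \left(-4\right)^{2} = -9 + 2 \cdot 16 = -9 + 32 = 23$)
$V = \frac{8}{7}$ ($V = \left(- \frac{1}{7}\right) \left(-8\right) = \frac{8}{7} \approx 1.1429$)
$S{\left(p,K \right)} = 23$
$\frac{H{\left(-3,G{\left(-1 \right)} \right)} V \left(-18\right)}{S{\left(103,21 \right)}} = \frac{\left(-5\right) \frac{8}{7} \left(-18\right)}{23} = \left(- \frac{40}{7}\right) \left(-18\right) \frac{1}{23} = \frac{720}{7} \cdot \frac{1}{23} = \frac{720}{161}$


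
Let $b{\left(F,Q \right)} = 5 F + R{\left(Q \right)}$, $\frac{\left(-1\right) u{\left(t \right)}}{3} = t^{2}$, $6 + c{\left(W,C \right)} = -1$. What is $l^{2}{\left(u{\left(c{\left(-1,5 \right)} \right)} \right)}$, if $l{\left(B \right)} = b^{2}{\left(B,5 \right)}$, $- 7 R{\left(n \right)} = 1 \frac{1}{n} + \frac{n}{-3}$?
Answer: $\frac{35433273051439697281}{121550625} \approx 2.9151 \cdot 10^{11}$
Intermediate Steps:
$R{\left(n \right)} = - \frac{1}{7 n} + \frac{n}{21}$ ($R{\left(n \right)} = - \frac{1 \frac{1}{n} + \frac{n}{-3}}{7} = - \frac{\frac{1}{n} + n \left(- \frac{1}{3}\right)}{7} = - \frac{\frac{1}{n} - \frac{n}{3}}{7} = - \frac{1}{7 n} + \frac{n}{21}$)
$c{\left(W,C \right)} = -7$ ($c{\left(W,C \right)} = -6 - 1 = -7$)
$u{\left(t \right)} = - 3 t^{2}$
$b{\left(F,Q \right)} = 5 F + \frac{-3 + Q^{2}}{21 Q}$
$l{\left(B \right)} = \left(\frac{22}{105} + 5 B\right)^{2}$ ($l{\left(B \right)} = \left(5 B - \frac{1}{7 \cdot 5} + \frac{1}{21} \cdot 5\right)^{2} = \left(5 B - \frac{1}{35} + \frac{5}{21}\right)^{2} = \left(\frac{22}{105} + 5 B\right)^{2}$)
$l^{2}{\left(u{\left(c{\left(-1,5 \right)} \right)} \right)} = \left(\frac{\left(22 + 525 \left(- 3 \left(-7\right)^{2}\right)\right)^{2}}{11025}\right)^{2} = \left(\frac{\left(22 + 525 \left(\left(-3\right) 49\right)\right)^{2}}{11025}\right)^{2} = \left(\frac{\left(22 + 525 \left(-147\right)\right)^{2}}{11025}\right)^{2} = \left(\frac{\left(22 - 77175\right)^{2}}{11025}\right)^{2} = \left(\frac{\left(-77153\right)^{2}}{11025}\right)^{2} = \left(\frac{1}{11025} \cdot 5952585409\right)^{2} = \left(\frac{5952585409}{11025}\right)^{2} = \frac{35433273051439697281}{121550625}$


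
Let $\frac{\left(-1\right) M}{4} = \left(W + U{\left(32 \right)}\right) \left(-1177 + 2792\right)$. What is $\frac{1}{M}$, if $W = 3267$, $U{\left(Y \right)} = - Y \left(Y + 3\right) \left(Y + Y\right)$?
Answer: $\frac{1}{441947980} \approx 2.2627 \cdot 10^{-9}$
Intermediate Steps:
$U{\left(Y \right)} = - 2 Y^{2} \left(3 + Y\right)$ ($U{\left(Y \right)} = - Y \left(3 + Y\right) 2 Y = - Y 2 Y \left(3 + Y\right) = - 2 Y^{2} \left(3 + Y\right)$)
$M = 441947980$ ($M = - 4 \left(3267 + 2 \cdot 32^{2} \left(-3 - 32\right)\right) \left(-1177 + 2792\right) = - 4 \left(3267 + 2 \cdot 1024 \left(-3 - 32\right)\right) 1615 = - 4 \left(3267 + 2 \cdot 1024 \left(-35\right)\right) 1615 = - 4 \left(3267 - 71680\right) 1615 = - 4 \left(\left(-68413\right) 1615\right) = \left(-4\right) \left(-110486995\right) = 441947980$)
$\frac{1}{M} = \frac{1}{441947980}$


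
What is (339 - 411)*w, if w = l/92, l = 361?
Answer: -6498/23 ≈ -282.52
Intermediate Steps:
w = 361/92 ≈ 3.9239
(339 - 411)*w = (339 - 411)*(361/92) = -72*361/92 = -6498/23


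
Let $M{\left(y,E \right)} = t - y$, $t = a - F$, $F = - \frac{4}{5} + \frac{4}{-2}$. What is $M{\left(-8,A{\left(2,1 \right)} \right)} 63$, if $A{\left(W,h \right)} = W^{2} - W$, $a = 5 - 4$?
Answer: $\frac{3717}{5} \approx 743.4$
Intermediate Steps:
$a = 1$ ($a = 5 - 4 = 1$)
$F = - \frac{14}{5}$ ($F = \left(-4\right) \frac{1}{5} + 4 \left(- \frac{1}{2}\right) = - \frac{4}{5} - 2 = - \frac{14}{5} \approx -2.8$)
$t = \frac{19}{5}$ ($t = 1 - - \frac{14}{5} = 1 + \frac{14}{5} = \frac{19}{5} \approx 3.8$)
$M{\left(y,E \right)} = \frac{19}{5} - y$
$M{\left(-8,A{\left(2,1 \right)} \right)} 63 = \left(\frac{19}{5} - -8\right) 63 = \left(\frac{19}{5} + 8\right) 63 = \frac{59}{5} \cdot 63 = \frac{3717}{5}$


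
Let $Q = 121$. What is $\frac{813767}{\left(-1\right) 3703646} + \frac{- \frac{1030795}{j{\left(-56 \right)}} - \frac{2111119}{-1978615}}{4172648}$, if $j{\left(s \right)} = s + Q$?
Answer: $- \frac{22212827693768416167}{99376998897752900740} \approx -0.22352$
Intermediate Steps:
$j{\left(s \right)} = 121 + s$ ($j{\left(s \right)} = s + 121 = 121 + s$)
$\frac{813767}{\left(-1\right) 3703646} + \frac{- \frac{1030795}{j{\left(-56 \right)}} - \frac{2111119}{-1978615}}{4172648} = \frac{813767}{\left(-1\right) 3703646} + \frac{- \frac{1030795}{121 - 56} - \frac{2111119}{-1978615}}{4172648} = \frac{813767}{-3703646} + \left(- \frac{1030795}{65} - - \frac{2111119}{1978615}\right) \frac{1}{4172648} = 813767 \left(- \frac{1}{3703646}\right) + \left(\left(-1030795\right) \frac{1}{65} + \frac{2111119}{1978615}\right) \frac{1}{4172648} = - \frac{813767}{3703646} + \left(- \frac{206159}{13} + \frac{2111119}{1978615}\right) \frac{1}{4172648} = - \frac{813767}{3703646} - \frac{203940922619}{53664415496380} = - \frac{22212827693768416167}{99376998897752900740}$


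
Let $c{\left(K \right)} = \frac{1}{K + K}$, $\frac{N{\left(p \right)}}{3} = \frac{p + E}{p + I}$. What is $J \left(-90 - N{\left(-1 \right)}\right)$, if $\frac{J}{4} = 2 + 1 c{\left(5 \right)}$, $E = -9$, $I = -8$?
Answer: $-784$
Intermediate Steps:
$N{\left(p \right)} = \frac{3 \left(-9 + p\right)}{-8 + p}$ ($N{\left(p \right)} = 3 \frac{p - 9}{p - 8} = 3 \frac{-9 + p}{-8 + p} = \frac{3 \left(-9 + p\right)}{-8 + p}$)
$c{\left(K \right)} = \frac{1}{2 K}$
$J = \frac{42}{5}$ ($J = 4 \left(2 + 1 \frac{1}{2 \cdot 5}\right) = 4 \left(2 + 1 \cdot \frac{1}{2} \cdot \frac{1}{5}\right) = 4 \left(2 + 1 \cdot \frac{1}{10}\right) = 4 \left(2 + \frac{1}{10}\right) = 4 \cdot \frac{21}{10} = \frac{42}{5} \approx 8.4$)
$J \left(-90 - N{\left(-1 \right)}\right) = \frac{42 \left(-90 - \frac{3 \left(-9 - 1\right)}{-8 - 1}\right)}{5} = \frac{42 \left(-90 - 3 \frac{1}{-9} \left(-10\right)\right)}{5} = \frac{42 \left(-90 - 3 \left(- \frac{1}{9}\right) \left(-10\right)\right)}{5} = \frac{42 \left(-90 - \frac{10}{3}\right)}{5} = \frac{42}{5} \left(- \frac{280}{3}\right) = -784$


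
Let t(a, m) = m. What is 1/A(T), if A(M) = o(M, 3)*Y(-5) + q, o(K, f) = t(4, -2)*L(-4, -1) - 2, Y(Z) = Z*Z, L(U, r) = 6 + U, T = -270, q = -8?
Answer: -1/158 ≈ -0.0063291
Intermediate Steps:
Y(Z) = Z**2
o(K, f) = -6 (o(K, f) = -2*(6 - 4) - 2 = -2*2 - 2 = -4 - 2 = -6)
A(M) = -158 (A(M) = -6*(-5)**2 - 8 = -6*25 - 8 = -150 - 8 = -158)
1/A(T) = 1/(-158) = -1/158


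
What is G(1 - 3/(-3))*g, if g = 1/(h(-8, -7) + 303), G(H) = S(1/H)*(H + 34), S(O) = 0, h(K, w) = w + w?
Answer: 0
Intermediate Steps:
h(K, w) = 2*w
G(H) = 0 (G(H) = 0*(H + 34) = 0*(34 + H) = 0)
g = 1/289 (g = 1/(2*(-7) + 303) = 1/(-14 + 303) = 1/289 ≈ 0.0034602)
G(1 - 3/(-3))*g = 0*(1/289) = 0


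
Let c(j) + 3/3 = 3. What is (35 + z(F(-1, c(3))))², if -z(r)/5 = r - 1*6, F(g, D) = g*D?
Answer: 5625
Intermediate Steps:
c(j) = 2 (c(j) = -1 + 3 = 2)
F(g, D) = D*g
z(r) = 30 - 5*r (z(r) = -5*(r - 1*6) = -5*(r - 6) = -5*(-6 + r) = 30 - 5*r)
(35 + z(F(-1, c(3))))² = (35 + (30 - 10*(-1)))² = (35 + (30 - 5*(-2)))² = (35 + (30 + 10))² = (35 + 40)² = 75² = 5625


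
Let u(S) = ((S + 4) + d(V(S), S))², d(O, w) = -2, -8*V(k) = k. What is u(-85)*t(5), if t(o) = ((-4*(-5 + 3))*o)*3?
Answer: 826680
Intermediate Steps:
V(k) = -k/8
t(o) = 24*o (t(o) = ((-4*(-2))*o)*3 = (8*o)*3 = 24*o)
u(S) = (2 + S)² (u(S) = ((S + 4) - 2)² = ((4 + S) - 2)² = (2 + S)²)
u(-85)*t(5) = (2 - 85)²*(24*5) = (-83)²*120 = 6889*120 = 826680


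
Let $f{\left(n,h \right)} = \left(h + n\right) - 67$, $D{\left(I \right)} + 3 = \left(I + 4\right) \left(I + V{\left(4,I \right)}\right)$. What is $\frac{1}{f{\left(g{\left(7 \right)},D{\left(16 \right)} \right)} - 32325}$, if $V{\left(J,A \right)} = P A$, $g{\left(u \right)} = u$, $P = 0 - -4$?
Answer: $- \frac{1}{30788} \approx -3.248 \cdot 10^{-5}$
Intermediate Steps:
$P = 4$ ($P = 0 + 4 = 4$)
$V{\left(J,A \right)} = 4 A$
$D{\left(I \right)} = -3 + 5 I \left(4 + I\right)$ ($D{\left(I \right)} = -3 + \left(I + 4\right) \left(I + 4 I\right) = -3 + \left(4 + I\right) 5 I = -3 + 5 I \left(4 + I\right)$)
$f{\left(n,h \right)} = -67 + h + n$
$\frac{1}{f{\left(g{\left(7 \right)},D{\left(16 \right)} \right)} - 32325} = \frac{1}{\left(-67 + \left(-3 + 5 \cdot 16^{2} + 20 \cdot 16\right) + 7\right) - 32325} = \frac{1}{\left(-67 + \left(-3 + 5 \cdot 256 + 320\right) + 7\right) - 32325} = \frac{1}{\left(-67 + \left(-3 + 1280 + 320\right) + 7\right) - 32325} = \frac{1}{\left(-67 + 1597 + 7\right) - 32325} = \frac{1}{1537 - 32325} = \frac{1}{-30788} = - \frac{1}{30788}$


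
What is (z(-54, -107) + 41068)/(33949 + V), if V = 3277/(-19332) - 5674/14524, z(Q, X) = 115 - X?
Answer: 2898330574680/2382993487679 ≈ 1.2163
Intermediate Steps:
V = -39321229/70194492 (V = 3277*(-1/19332) - 5674*1/14524 = -3277/19332 - 2837/7262 = -39321229/70194492 ≈ -0.56017)
(z(-54, -107) + 41068)/(33949 + V) = ((115 - 1*(-107)) + 41068)/(33949 - 39321229/70194492) = ((115 + 107) + 41068)/(2382993487679/70194492) = (222 + 41068)*(70194492/2382993487679) = 41290*(70194492/2382993487679) = 2898330574680/2382993487679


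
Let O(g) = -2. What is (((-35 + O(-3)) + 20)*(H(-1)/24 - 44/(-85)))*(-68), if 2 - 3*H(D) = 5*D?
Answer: 63971/90 ≈ 710.79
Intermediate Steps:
H(D) = ⅔ - 5*D/3
(((-35 + O(-3)) + 20)*(H(-1)/24 - 44/(-85)))*(-68) = (((-35 - 2) + 20)*((⅔ - 5/3*(-1))/24 - 44/(-85)))*(-68) = ((-37 + 20)*((⅔ + 5/3)*(1/24) - 44*(-1/85)))*(-68) = -17*((7/3)*(1/24) + 44/85)*(-68) = -17*(7/72 + 44/85)*(-68) = -17*3763/6120*(-68) = -3763/360*(-68) = 63971/90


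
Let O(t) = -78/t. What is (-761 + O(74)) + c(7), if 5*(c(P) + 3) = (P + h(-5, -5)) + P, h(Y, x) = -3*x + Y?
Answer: -140647/185 ≈ -760.25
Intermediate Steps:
h(Y, x) = Y - 3*x
c(P) = -1 + 2*P/5 (c(P) = -3 + ((P + (-5 - 3*(-5))) + P)/5 = -3 + ((P + (-5 + 15)) + P)/5 = -3 + ((P + 10) + P)/5 = -3 + ((10 + P) + P)/5 = -3 + (10 + 2*P)/5 = -3 + (2 + 2*P/5) = -1 + 2*P/5)
(-761 + O(74)) + c(7) = (-761 - 78/74) + (-1 + (2/5)*7) = (-761 - 78*1/74) + (-1 + 14/5) = (-761 - 39/37) + 9/5 = -28196/37 + 9/5 = -140647/185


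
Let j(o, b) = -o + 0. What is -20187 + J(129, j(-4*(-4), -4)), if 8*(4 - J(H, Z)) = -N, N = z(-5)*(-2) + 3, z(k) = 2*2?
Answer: -161469/8 ≈ -20184.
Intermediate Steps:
z(k) = 4
N = -5 (N = 4*(-2) + 3 = -8 + 3 = -5)
j(o, b) = -o
J(H, Z) = 27/8 (J(H, Z) = 4 - (-1)*(-5)/8 = 4 - 1/8*5 = 4 - 5/8 = 27/8)
-20187 + J(129, j(-4*(-4), -4)) = -20187 + 27/8 = -161469/8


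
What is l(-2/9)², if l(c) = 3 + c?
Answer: 625/81 ≈ 7.7160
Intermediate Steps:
l(-2/9)² = (3 - 2/9)² = (25/9)² = 625/81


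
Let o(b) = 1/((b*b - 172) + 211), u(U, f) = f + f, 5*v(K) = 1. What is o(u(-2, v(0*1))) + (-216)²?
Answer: 45676249/979 ≈ 46656.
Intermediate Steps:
v(K) = ⅕ (v(K) = (⅕)*1 = ⅕)
u(U, f) = 2*f
o(b) = 1/(39 + b²) (o(b) = 1/((b² - 172) + 211) = 1/((-172 + b²) + 211) = 1/(39 + b²))
o(u(-2, v(0*1))) + (-216)² = 1/(39 + (2*(⅕))²) + (-216)² = 1/(39 + (⅖)²) + 46656 = 1/(39 + 4/25) + 46656 = 1/(979/25) + 46656 = 25/979 + 46656 = 45676249/979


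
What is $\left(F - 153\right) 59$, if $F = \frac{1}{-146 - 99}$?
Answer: $- \frac{2211674}{245} \approx -9027.2$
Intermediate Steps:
$F = - \frac{1}{245}$ ($F = \frac{1}{-245} = - \frac{1}{245} \approx -0.0040816$)
$\left(F - 153\right) 59 = \left(- \frac{1}{245} - 153\right) 59 = \left(- \frac{37486}{245}\right) 59 = - \frac{2211674}{245}$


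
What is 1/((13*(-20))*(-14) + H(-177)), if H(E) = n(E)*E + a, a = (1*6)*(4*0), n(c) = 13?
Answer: 1/1339 ≈ 0.00074683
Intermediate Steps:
a = 0 (a = 6*0 = 0)
H(E) = 13*E (H(E) = 13*E + 0 = 13*E)
1/((13*(-20))*(-14) + H(-177)) = 1/((13*(-20))*(-14) + 13*(-177)) = 1/(-260*(-14) - 2301) = 1/(3640 - 2301) = 1/1339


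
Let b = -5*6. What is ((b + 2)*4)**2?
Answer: 12544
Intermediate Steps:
b = -30
((b + 2)*4)**2 = ((-30 + 2)*4)**2 = (-28*4)**2 = (-112)**2 = 12544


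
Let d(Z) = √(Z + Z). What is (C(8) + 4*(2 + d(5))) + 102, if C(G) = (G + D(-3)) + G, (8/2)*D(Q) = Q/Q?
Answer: 505/4 + 4*√10 ≈ 138.90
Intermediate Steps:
d(Z) = √2*√Z (d(Z) = √(2*Z) = √2*√Z)
D(Q) = ¼ (D(Q) = (Q/Q)/4 = (¼)*1 = ¼)
C(G) = ¼ + 2*G (C(G) = (G + ¼) + G = (¼ + G) + G = ¼ + 2*G)
(C(8) + 4*(2 + d(5))) + 102 = ((¼ + 2*8) + 4*(2 + √2*√5)) + 102 = ((¼ + 16) + 4*(2 + √10)) + 102 = (65/4 + (8 + 4*√10)) + 102 = (97/4 + 4*√10) + 102 = 505/4 + 4*√10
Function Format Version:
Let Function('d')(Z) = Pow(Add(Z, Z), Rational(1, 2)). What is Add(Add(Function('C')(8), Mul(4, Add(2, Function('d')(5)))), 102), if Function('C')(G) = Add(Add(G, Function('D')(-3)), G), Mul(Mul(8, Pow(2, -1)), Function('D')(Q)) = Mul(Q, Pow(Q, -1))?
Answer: Add(Rational(505, 4), Mul(4, Pow(10, Rational(1, 2)))) ≈ 138.90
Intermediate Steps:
Function('d')(Z) = Mul(Pow(2, Rational(1, 2)), Pow(Z, Rational(1, 2))) (Function('d')(Z) = Pow(Mul(2, Z), Rational(1, 2)) = Mul(Pow(2, Rational(1, 2)), Pow(Z, Rational(1, 2))))
Function('D')(Q) = Rational(1, 4) (Function('D')(Q) = Mul(Rational(1, 4), Mul(Q, Pow(Q, -1))) = Mul(Rational(1, 4), 1) = Rational(1, 4))
Function('C')(G) = Add(Rational(1, 4), Mul(2, G)) (Function('C')(G) = Add(Add(G, Rational(1, 4)), G) = Add(Add(Rational(1, 4), G), G) = Add(Rational(1, 4), Mul(2, G)))
Add(Add(Function('C')(8), Mul(4, Add(2, Function('d')(5)))), 102) = Add(Add(Add(Rational(1, 4), Mul(2, 8)), Mul(4, Add(2, Mul(Pow(2, Rational(1, 2)), Pow(5, Rational(1, 2)))))), 102) = Add(Add(Add(Rational(1, 4), 16), Mul(4, Add(2, Pow(10, Rational(1, 2))))), 102) = Add(Add(Rational(65, 4), Add(8, Mul(4, Pow(10, Rational(1, 2))))), 102) = Add(Add(Rational(97, 4), Mul(4, Pow(10, Rational(1, 2)))), 102) = Add(Rational(505, 4), Mul(4, Pow(10, Rational(1, 2))))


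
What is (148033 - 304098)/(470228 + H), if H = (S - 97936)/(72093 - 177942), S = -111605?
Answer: -5506441395/16591124371 ≈ -0.33189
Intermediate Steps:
H = 69847/35283 (H = (-111605 - 97936)/(72093 - 177942) = -209541/(-105849) = -209541*(-1/105849) = 69847/35283 ≈ 1.9796)
(148033 - 304098)/(470228 + H) = (148033 - 304098)/(470228 + 69847/35283) = -156065/16591124371/35283 = -156065*35283/16591124371 = -5506441395/16591124371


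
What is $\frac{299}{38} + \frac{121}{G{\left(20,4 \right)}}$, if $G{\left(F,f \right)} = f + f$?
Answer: $\frac{3495}{152} \approx 22.993$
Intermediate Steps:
$G{\left(F,f \right)} = 2 f$
$\frac{299}{38} + \frac{121}{G{\left(20,4 \right)}} = \frac{299}{38} + \frac{121}{2 \cdot 4} = 299 \cdot \frac{1}{38} + \frac{121}{8} = \frac{299}{38} + 121 \cdot \frac{1}{8} = \frac{299}{38} + \frac{121}{8} = \frac{3495}{152}$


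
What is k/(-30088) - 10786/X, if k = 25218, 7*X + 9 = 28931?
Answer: -750264793/217551284 ≈ -3.4487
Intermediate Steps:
X = 28922/7 (X = -9/7 + (⅐)*28931 = -9/7 + 4133 = 28922/7 ≈ 4131.7)
k/(-30088) - 10786/X = 25218/(-30088) - 10786/28922/7 = 25218*(-1/30088) - 10786*7/28922 = -12609/15044 - 37751/14461 = -750264793/217551284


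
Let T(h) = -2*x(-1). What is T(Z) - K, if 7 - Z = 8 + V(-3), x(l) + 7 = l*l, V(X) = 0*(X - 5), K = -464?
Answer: 476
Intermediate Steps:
V(X) = 0 (V(X) = 0*(-5 + X) = 0)
x(l) = -7 + l² (x(l) = -7 + l*l = -7 + l²)
Z = -1 (Z = 7 - (8 + 0) = 7 - 1*8 = 7 - 8 = -1)
T(h) = 12 (T(h) = -2*(-7 + (-1)²) = -2*(-7 + 1) = -2*(-6) = 12)
T(Z) - K = 12 - 1*(-464) = 12 + 464 = 476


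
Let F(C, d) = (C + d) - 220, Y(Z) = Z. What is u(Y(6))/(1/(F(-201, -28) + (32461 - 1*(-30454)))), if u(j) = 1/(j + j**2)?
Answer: 10411/7 ≈ 1487.3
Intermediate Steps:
F(C, d) = -220 + C + d
u(Y(6))/(1/(F(-201, -28) + (32461 - 1*(-30454)))) = (1/(6*(1 + 6)))/(1/((-220 - 201 - 28) + (32461 - 1*(-30454)))) = ((1/6)/7)/(1/(-449 + (32461 + 30454))) = ((1/6)*(1/7))/(1/(-449 + 62915)) = 1/(42*(1/62466)) = (1/42)*62466 = 10411/7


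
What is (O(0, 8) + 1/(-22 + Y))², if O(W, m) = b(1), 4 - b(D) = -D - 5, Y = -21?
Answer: 184041/1849 ≈ 99.535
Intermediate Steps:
b(D) = 9 + D (b(D) = 4 - (-D - 5) = 4 - (-5 - D) = 4 + (5 + D) = 9 + D)
O(W, m) = 10 (O(W, m) = 9 + 1 = 10)
(O(0, 8) + 1/(-22 + Y))² = (10 + 1/(-22 - 21))² = (10 + 1/(-43))² = (10 - 1/43)² = (429/43)² = 184041/1849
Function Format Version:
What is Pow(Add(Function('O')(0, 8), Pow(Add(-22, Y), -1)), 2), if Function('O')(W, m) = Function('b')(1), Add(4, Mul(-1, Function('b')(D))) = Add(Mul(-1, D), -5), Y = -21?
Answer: Rational(184041, 1849) ≈ 99.535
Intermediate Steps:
Function('b')(D) = Add(9, D) (Function('b')(D) = Add(4, Mul(-1, Add(Mul(-1, D), -5))) = Add(4, Mul(-1, Add(-5, Mul(-1, D)))) = Add(4, Add(5, D)) = Add(9, D))
Function('O')(W, m) = 10 (Function('O')(W, m) = Add(9, 1) = 10)
Pow(Add(Function('O')(0, 8), Pow(Add(-22, Y), -1)), 2) = Pow(Add(10, Pow(Add(-22, -21), -1)), 2) = Pow(Add(10, Pow(-43, -1)), 2) = Pow(Add(10, Rational(-1, 43)), 2) = Pow(Rational(429, 43), 2) = Rational(184041, 1849)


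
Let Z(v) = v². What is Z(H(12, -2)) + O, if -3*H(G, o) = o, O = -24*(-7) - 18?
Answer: 1354/9 ≈ 150.44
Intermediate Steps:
O = 150 (O = 168 - 18 = 150)
H(G, o) = -o/3
Z(H(12, -2)) + O = (-⅓*(-2))² + 150 = (⅔)² + 150 = 4/9 + 150 = 1354/9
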